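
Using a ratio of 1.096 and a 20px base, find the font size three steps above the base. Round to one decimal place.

20.0 × 1.096³ = 20.0 × 1.31653 ≈ 26.33

26.3px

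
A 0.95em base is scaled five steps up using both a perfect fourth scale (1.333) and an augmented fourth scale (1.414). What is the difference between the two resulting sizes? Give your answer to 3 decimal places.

1.372em

Perfect fourth: 0.95 × 1.333⁵ = 3.99829em
Augmented fourth: 0.95 × 1.414⁵ = 5.36996em
Difference: 5.36996 − 3.99829 = 1.37167em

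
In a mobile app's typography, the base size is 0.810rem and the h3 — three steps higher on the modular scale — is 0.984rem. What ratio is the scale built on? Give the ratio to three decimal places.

1.067

The ratio satisfies 0.810 × r³ = 0.984, so r = (0.984 / 0.810)^(1/3).
r = 1.2148^(1/3) ≈ 1.0670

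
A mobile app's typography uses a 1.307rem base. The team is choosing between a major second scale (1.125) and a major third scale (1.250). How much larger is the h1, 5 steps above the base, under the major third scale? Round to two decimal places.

Major second: 1.307 × 1.125⁵ = 2.3553rem
Major third: 1.307 × 1.250⁵ = 3.9886rem
Difference: 3.9886 − 2.3553 = 1.6333rem

1.63rem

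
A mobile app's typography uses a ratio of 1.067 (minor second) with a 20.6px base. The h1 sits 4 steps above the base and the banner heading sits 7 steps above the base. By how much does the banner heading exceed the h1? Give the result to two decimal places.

Step 4: 20.6 × 1.067⁴ = 26.7008px
Step 7: 20.6 × 1.067⁷ = 32.4353px
Difference: 32.4353 − 26.7008 = 5.7345px

5.73px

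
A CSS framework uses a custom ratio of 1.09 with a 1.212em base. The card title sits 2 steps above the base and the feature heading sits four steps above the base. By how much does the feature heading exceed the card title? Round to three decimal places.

0.271em

Step 2: 1.212 × 1.09² = 1.43998em
Step 4: 1.212 × 1.09⁴ = 1.71084em
Difference: 1.71084 − 1.43998 = 0.27086em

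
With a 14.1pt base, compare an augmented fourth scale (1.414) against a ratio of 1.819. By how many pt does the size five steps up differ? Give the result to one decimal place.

201.1pt

Augmented fourth: 14.1 × 1.414⁵ = 79.701pt
At 1.819: 14.1 × 1.819⁵ = 280.791pt
Difference: 280.791 − 79.701 = 201.090pt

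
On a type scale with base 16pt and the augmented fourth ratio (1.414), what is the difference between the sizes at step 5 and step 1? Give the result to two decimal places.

Step 1: 16.0 × 1.414 = 22.6240pt
Step 5: 16.0 × 1.414⁵ = 90.4413pt
Difference: 90.4413 − 22.6240 = 67.8173pt

67.82pt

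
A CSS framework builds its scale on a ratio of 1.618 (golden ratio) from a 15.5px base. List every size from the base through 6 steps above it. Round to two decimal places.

15.50px, 25.08px, 40.58px, 65.65px, 106.23px, 171.88px, 278.10px

Step 0: 15.5px
Step 1: 15.5 × 1.618 = 25.08
Step 2: 15.5 × 1.618² = 40.58
Step 3: 15.5 × 1.618³ = 65.65
Step 4: 15.5 × 1.618⁴ = 106.23
Step 5: 15.5 × 1.618⁵ = 171.88
Step 6: 15.5 × 1.618⁶ = 278.10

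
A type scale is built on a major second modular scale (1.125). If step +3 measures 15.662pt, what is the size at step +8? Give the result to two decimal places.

28.22pt

The gap is 8 − (3) = 5 steps, so the factor is 1.125^5.
15.662 × 1.125⁵ = 15.662 × 1.80203 ≈ 28.223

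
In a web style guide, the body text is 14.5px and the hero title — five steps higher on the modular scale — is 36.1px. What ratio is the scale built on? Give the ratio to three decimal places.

r⁵ = 36.1 / 14.5, so r = (36.1/14.5)^(1/5).
r = 2.4897^(1/5) ≈ 1.2001

1.200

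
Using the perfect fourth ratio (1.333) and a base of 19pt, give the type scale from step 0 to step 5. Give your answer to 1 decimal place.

Step 0: 19pt
Step 1: 19.0 × 1.333 = 25.3
Step 2: 19.0 × 1.333² = 33.8
Step 3: 19.0 × 1.333³ = 45.0
Step 4: 19.0 × 1.333⁴ = 60.0
Step 5: 19.0 × 1.333⁵ = 80.0

19.0pt, 25.3pt, 33.8pt, 45.0pt, 60.0pt, 80.0pt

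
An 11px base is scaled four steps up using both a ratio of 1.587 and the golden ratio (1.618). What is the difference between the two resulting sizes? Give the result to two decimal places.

5.61px

At 1.587: 11.0 × 1.587⁴ = 69.7751px
Golden ratio: 11.0 × 1.618⁴ = 75.3888px
Difference: 75.3888 − 69.7751 = 5.6137px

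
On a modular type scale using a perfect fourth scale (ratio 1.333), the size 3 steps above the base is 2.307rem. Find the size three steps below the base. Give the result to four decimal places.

2.307 ÷ 1.333⁶ = 2.307 ÷ 5.61023 ≈ 0.4112

0.4112rem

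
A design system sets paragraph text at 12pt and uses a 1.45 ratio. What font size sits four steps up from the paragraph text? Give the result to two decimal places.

53.05pt

12.0 × 1.45⁴ = 12.0 × 4.42051 ≈ 53.05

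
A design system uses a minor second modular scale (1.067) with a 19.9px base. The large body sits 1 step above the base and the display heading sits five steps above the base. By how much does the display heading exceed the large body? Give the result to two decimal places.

Step 1: 19.9 × 1.067 = 21.2333px
Step 5: 19.9 × 1.067⁵ = 27.5217px
Difference: 27.5217 − 21.2333 = 6.2884px

6.29px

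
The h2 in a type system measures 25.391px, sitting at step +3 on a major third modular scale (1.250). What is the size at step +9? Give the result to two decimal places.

25.391 × 1.250⁶ = 25.391 × 3.81470 ≈ 96.859

96.86px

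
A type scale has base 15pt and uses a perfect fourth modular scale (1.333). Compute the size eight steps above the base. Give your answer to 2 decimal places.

15.0 × 1.333⁸ = 15.0 × 9.96876 ≈ 149.53

149.53pt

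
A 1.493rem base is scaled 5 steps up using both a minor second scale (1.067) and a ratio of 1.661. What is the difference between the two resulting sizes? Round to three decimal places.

16.811rem

Minor second: 1.493 × 1.067⁵ = 2.06482rem
At 1.661: 1.493 × 1.661⁵ = 18.87591rem
Difference: 18.87591 − 2.06482 = 16.81109rem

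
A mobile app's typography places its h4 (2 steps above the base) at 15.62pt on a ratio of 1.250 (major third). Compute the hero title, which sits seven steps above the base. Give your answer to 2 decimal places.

47.67pt

15.62 × 1.250⁵ = 15.62 × 3.05176 ≈ 47.668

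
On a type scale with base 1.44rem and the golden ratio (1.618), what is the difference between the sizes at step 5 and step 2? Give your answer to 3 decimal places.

Step 2: 1.44 × 1.618² = 3.76981rem
Step 5: 1.44 × 1.618⁵ = 15.96817rem
Difference: 15.96817 − 3.76981 = 12.19836rem

12.198rem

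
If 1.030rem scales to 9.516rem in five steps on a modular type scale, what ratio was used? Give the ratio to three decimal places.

1.560

r⁵ = 9.516 / 1.030, so r = (9.516/1.030)^(1/5).
r = 9.2388^(1/5) ≈ 1.5600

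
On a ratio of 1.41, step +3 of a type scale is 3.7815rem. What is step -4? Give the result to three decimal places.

Moving from step +3 to step -4 is 7 steps down, so divide by r⁷.
3.7815 ÷ 1.41⁷ = 3.7815 ÷ 11.07985 ≈ 0.341

0.341rem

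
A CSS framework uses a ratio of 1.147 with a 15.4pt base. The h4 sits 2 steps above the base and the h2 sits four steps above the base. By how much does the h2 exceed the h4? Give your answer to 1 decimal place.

6.4pt

Step 2: 15.4 × 1.147² = 20.260pt
Step 4: 15.4 × 1.147⁴ = 26.655pt
Difference: 26.655 − 20.260 = 6.395pt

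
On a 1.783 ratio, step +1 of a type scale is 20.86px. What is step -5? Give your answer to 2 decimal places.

0.65px

Moving from step +1 to step -5 is 6 steps down, so divide by r⁶.
20.86 ÷ 1.783⁶ = 20.86 ÷ 32.12980 ≈ 0.649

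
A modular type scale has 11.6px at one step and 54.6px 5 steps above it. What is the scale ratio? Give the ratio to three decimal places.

The ratio satisfies 11.6 × r⁵ = 54.6, so r = (54.6 / 11.6)^(1/5).
r = 4.7069^(1/5) ≈ 1.3632

1.363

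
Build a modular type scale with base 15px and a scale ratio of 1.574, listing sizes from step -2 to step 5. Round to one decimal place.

Step -2: 15.0 ÷ 1.574² = 6.1
Step -1: 15.0 ÷ 1.574 = 9.5
Step 0: 15px
Step 1: 15.0 × 1.574 = 23.6
Step 2: 15.0 × 1.574² = 37.2
Step 3: 15.0 × 1.574³ = 58.5
Step 4: 15.0 × 1.574⁴ = 92.1
Step 5: 15.0 × 1.574⁵ = 144.9

6.1px, 9.5px, 15.0px, 23.6px, 37.2px, 58.5px, 92.1px, 144.9px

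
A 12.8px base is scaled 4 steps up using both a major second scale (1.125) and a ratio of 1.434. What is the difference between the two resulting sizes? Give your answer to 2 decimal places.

Major second: 12.8 × 1.125⁴ = 20.5031px
At 1.434: 12.8 × 1.434⁴ = 54.1261px
Difference: 54.1261 − 20.5031 = 33.6230px

33.62px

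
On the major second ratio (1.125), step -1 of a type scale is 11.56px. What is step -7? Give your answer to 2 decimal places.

5.70px

11.56 ÷ 1.125⁶ = 11.56 ÷ 2.02729 ≈ 5.702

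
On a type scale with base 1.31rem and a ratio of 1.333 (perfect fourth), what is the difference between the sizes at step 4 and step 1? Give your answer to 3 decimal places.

Step 1: 1.31 × 1.333 = 1.74623rem
Step 4: 1.31 × 1.333⁴ = 4.13611rem
Difference: 4.13611 − 1.74623 = 2.38988rem

2.390rem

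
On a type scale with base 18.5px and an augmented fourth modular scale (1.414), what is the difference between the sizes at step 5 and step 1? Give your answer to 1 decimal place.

78.4px

Step 1: 18.5 × 1.414 = 26.159px
Step 5: 18.5 × 1.414⁵ = 104.573px
Difference: 104.573 − 26.159 = 78.414px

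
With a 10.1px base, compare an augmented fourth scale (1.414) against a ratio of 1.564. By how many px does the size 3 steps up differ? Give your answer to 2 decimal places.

10.09px

Augmented fourth: 10.1 × 1.414³ = 28.5542px
At 1.564: 10.1 × 1.564³ = 38.6395px
Difference: 38.6395 − 28.5542 = 10.0853px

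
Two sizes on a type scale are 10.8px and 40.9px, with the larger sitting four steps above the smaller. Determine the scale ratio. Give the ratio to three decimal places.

1.395

The ratio satisfies 10.8 × r⁴ = 40.9, so r = (40.9 / 10.8)^(1/4).
r = 3.7870^(1/4) ≈ 1.3950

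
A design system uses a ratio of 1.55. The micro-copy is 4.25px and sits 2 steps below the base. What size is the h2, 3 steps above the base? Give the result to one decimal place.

4.25 × 1.55⁵ = 4.25 × 8.94661 ≈ 38.023

38.0px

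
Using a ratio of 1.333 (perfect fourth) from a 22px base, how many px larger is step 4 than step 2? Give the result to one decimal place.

30.4px

Step 2: 22.0 × 1.333² = 39.092px
Step 4: 22.0 × 1.333⁴ = 69.461px
Difference: 69.461 − 39.092 = 30.369px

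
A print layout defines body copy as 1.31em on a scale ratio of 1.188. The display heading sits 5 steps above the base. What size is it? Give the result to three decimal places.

1.31 × 1.188⁵ = 1.31 × 2.36637 ≈ 3.100

3.100em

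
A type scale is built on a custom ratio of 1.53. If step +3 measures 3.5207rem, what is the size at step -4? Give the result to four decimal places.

0.1794rem

3.5207 ÷ 1.53⁷ = 3.5207 ÷ 19.62637 ≈ 0.1794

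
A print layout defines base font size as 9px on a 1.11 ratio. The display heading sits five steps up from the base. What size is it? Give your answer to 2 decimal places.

15.17px

Every step multiplies by the scale ratio.
9.0 × 1.11⁵ = 9.0 × 1.68506 ≈ 15.17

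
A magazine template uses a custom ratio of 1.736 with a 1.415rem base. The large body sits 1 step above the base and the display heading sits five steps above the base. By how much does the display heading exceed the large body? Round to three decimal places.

Step 1: 1.415 × 1.736 = 2.45644rem
Step 5: 1.415 × 1.736⁵ = 22.31028rem
Difference: 22.31028 − 2.45644 = 19.85384rem

19.854rem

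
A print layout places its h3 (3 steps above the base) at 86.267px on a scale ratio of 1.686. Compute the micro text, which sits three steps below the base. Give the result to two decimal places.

3.76px

Moving from step +3 to step -3 is 6 steps down, so divide by r⁶.
86.267 ÷ 1.686⁶ = 86.267 ÷ 22.96918 ≈ 3.756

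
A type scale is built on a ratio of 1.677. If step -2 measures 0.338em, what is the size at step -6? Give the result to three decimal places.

0.338 ÷ 1.677⁴ = 0.338 ÷ 7.90919 ≈ 0.043

0.043em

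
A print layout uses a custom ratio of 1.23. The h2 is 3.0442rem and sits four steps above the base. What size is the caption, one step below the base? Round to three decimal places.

The gap is -1 − (4) = -5 steps, so the factor is 1.23^-5.
3.0442 ÷ 1.23⁵ = 3.0442 ÷ 2.81531 ≈ 1.081

1.081rem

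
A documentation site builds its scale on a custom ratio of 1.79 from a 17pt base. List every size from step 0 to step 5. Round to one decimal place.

17.0pt, 30.4pt, 54.5pt, 97.5pt, 174.5pt, 312.4pt

Step 0: 17pt
Step 1: 17.0 × 1.79 = 30.4
Step 2: 17.0 × 1.79² = 54.5
Step 3: 17.0 × 1.79³ = 97.5
Step 4: 17.0 × 1.79⁴ = 174.5
Step 5: 17.0 × 1.79⁵ = 312.4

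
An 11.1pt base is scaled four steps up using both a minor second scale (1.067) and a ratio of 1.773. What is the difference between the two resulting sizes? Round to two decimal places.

Minor second: 11.1 × 1.067⁴ = 14.3873pt
At 1.773: 11.1 × 1.773⁴ = 109.6877pt
Difference: 109.6877 − 14.3873 = 95.3004pt

95.30pt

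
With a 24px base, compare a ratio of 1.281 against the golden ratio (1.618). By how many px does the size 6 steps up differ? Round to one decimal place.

At 1.281: 24.0 × 1.281⁶ = 106.049px
Golden ratio: 24.0 × 1.618⁶ = 430.608px
Difference: 430.608 − 106.049 = 324.559px

324.6px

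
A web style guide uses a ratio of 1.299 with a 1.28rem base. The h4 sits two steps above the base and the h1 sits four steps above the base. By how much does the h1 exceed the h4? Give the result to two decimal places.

1.48rem

Step 2: 1.28 × 1.299² = 2.1599rem
Step 4: 1.28 × 1.299⁴ = 3.6446rem
Difference: 3.6446 − 2.1599 = 1.4847rem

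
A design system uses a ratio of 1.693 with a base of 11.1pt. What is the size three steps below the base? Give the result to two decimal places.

2.29pt

11.1 ÷ 1.693³ = 11.1 ÷ 4.85256 ≈ 2.29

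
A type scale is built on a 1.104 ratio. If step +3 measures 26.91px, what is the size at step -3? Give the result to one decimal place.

Moving from step +3 to step -3 is 6 steps down, so divide by r⁶.
26.91 ÷ 1.104⁶ = 26.91 ÷ 1.81057 ≈ 14.863

14.9px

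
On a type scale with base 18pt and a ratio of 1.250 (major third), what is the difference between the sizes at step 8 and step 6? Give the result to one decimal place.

38.6pt

Step 6: 18.0 × 1.250⁶ = 68.665pt
Step 8: 18.0 × 1.250⁸ = 107.288pt
Difference: 107.288 − 68.665 = 38.623pt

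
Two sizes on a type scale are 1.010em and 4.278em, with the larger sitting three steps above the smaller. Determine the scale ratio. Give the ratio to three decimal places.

1.618

The ratio satisfies 1.010 × r³ = 4.278, so r = (4.278 / 1.010)^(1/3).
r = 4.2356^(1/3) ≈ 1.6180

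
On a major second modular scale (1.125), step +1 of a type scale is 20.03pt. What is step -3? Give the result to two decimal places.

12.50pt

20.03 ÷ 1.125⁴ = 20.03 ÷ 1.60181 ≈ 12.505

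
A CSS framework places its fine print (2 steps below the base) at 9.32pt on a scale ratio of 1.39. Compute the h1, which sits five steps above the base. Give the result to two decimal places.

The gap is 5 − (-2) = 7 steps, so the factor is 1.39^7.
9.32 × 1.39⁷ = 9.32 × 10.02544 ≈ 93.437

93.44pt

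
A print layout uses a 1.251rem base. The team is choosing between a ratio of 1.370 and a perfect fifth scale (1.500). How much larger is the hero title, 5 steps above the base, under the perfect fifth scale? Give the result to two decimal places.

At 1.370: 1.251 × 1.370⁵ = 6.0375rem
Perfect fifth: 1.251 × 1.500⁵ = 9.4998rem
Difference: 9.4998 − 6.0375 = 3.4623rem

3.46rem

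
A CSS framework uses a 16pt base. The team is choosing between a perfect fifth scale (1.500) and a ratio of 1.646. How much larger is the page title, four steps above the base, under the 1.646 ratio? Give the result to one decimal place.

Perfect fifth: 16.0 × 1.500⁴ = 81.000pt
At 1.646: 16.0 × 1.646⁴ = 117.446pt
Difference: 117.446 − 81.000 = 36.446pt

36.4pt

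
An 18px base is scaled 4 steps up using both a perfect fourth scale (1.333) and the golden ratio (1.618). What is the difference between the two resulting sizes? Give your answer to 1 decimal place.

Perfect fourth: 18.0 × 1.333⁴ = 56.832px
Golden ratio: 18.0 × 1.618⁴ = 123.363px
Difference: 123.363 − 56.832 = 66.531px

66.5px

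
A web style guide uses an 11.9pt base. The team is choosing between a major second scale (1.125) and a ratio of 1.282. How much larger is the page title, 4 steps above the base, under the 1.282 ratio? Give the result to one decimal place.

13.1pt

Major second: 11.9 × 1.125⁴ = 19.061pt
At 1.282: 11.9 × 1.282⁴ = 32.144pt
Difference: 32.144 − 19.061 = 13.083pt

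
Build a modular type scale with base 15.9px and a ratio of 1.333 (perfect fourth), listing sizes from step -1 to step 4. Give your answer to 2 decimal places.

Step -1: 15.9 ÷ 1.333 = 11.93
Step 0: 15.9px
Step 1: 15.9 × 1.333 = 21.19
Step 2: 15.9 × 1.333² = 28.25
Step 3: 15.9 × 1.333³ = 37.66
Step 4: 15.9 × 1.333⁴ = 50.20

11.93px, 15.90px, 21.19px, 28.25px, 37.66px, 50.20px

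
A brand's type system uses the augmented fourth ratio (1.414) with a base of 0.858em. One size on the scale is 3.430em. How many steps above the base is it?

1.414ⁿ = 3.430 / 0.858 = 3.9977
n = ln(3.9977) / ln(1.414) = 1.3857 / 0.3464 ≈ 4.00

4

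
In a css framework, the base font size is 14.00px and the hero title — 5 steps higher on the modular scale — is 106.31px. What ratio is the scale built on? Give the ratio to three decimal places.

1.500

The ratio satisfies 14.00 × r⁵ = 106.31, so r = (106.31 / 14.00)^(1/5).
r = 7.5936^(1/5) ≈ 1.5000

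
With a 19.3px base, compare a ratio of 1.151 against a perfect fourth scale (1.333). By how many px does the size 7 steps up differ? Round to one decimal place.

92.7px

At 1.151: 19.3 × 1.151⁷ = 51.652px
Perfect fourth: 19.3 × 1.333⁷ = 144.334px
Difference: 144.334 − 51.652 = 92.682px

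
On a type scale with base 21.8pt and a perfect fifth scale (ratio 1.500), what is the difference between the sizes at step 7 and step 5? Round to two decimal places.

206.93pt

Step 5: 21.8 × 1.500⁵ = 165.5438pt
Step 7: 21.8 × 1.500⁷ = 372.4734pt
Difference: 372.4734 − 165.5438 = 206.9296pt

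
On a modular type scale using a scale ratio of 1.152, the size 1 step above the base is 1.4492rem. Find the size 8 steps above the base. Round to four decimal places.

3.9021rem

The gap is 8 − (1) = 7 steps, so the factor is 1.152^7.
1.4492 × 1.152⁷ = 1.4492 × 2.69257 ≈ 3.9021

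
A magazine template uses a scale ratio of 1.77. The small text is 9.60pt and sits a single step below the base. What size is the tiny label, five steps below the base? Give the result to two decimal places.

Moving from step -1 to step -5 is 4 steps down, so divide by r⁴.
9.60 ÷ 1.77⁴ = 9.60 ÷ 9.81506 ≈ 0.978

0.98pt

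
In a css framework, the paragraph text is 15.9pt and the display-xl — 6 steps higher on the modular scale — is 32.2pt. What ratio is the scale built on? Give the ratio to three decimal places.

The ratio satisfies 15.9 × r⁶ = 32.2, so r = (32.2 / 15.9)^(1/6).
r = 2.0252^(1/6) ≈ 1.1248

1.125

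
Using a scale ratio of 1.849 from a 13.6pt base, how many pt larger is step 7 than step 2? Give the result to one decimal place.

958.3pt

Step 2: 13.6 × 1.849² = 46.496pt
Step 7: 13.6 × 1.849⁷ = 1004.841pt
Difference: 1004.841 − 46.496 = 958.345pt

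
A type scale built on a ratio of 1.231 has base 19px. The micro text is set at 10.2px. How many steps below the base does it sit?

3

1.231ⁿ = 19 / 10.2 = 1.8627
n = ln(1.8627) / ln(1.231) = 0.6221 / 0.2078 ≈ 2.99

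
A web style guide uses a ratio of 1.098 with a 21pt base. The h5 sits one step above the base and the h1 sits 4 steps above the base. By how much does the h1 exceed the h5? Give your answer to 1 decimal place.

Step 1: 21.0 × 1.098 = 23.058pt
Step 4: 21.0 × 1.098⁴ = 30.523pt
Difference: 30.523 − 23.058 = 7.465pt

7.5pt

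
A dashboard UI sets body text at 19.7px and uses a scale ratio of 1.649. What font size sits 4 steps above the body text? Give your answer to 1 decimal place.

A modular type scale is a geometric sequence: sizeₙ = base × rⁿ.
19.7 × 1.649⁴ = 19.7 × 7.39405 ≈ 145.66

145.7px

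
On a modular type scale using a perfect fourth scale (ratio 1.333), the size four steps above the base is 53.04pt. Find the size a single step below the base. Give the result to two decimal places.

12.60pt

53.04 ÷ 1.333⁵ = 53.04 ÷ 4.20873 ≈ 12.602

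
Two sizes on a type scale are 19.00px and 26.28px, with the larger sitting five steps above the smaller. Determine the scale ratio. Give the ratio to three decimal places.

r⁵ = 26.28 / 19.00, so r = (26.28/19.00)^(1/5).
r = 1.3832^(1/5) ≈ 1.0670

1.067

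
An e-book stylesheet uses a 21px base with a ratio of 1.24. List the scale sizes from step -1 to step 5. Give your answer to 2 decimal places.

16.94px, 21.00px, 26.04px, 32.29px, 40.04px, 49.65px, 61.56px

Step -1: 21.0 ÷ 1.24 = 16.94
Step 0: 21px
Step 1: 21.0 × 1.24 = 26.04
Step 2: 21.0 × 1.24² = 32.29
Step 3: 21.0 × 1.24³ = 40.04
Step 4: 21.0 × 1.24⁴ = 49.65
Step 5: 21.0 × 1.24⁵ = 61.56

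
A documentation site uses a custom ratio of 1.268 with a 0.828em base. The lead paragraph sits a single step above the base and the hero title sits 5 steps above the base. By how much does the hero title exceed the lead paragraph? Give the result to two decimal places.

Step 1: 0.828 × 1.268 = 1.0499em
Step 5: 0.828 × 1.268⁵ = 2.7141em
Difference: 2.7141 − 1.0499 = 1.6642em

1.66em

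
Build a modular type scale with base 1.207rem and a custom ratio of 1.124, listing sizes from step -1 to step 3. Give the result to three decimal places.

1.074rem, 1.207rem, 1.357rem, 1.525rem, 1.714rem

Step -1: 1.207 ÷ 1.124 = 1.074
Step 0: 1.207rem
Step 1: 1.207 × 1.124 = 1.357
Step 2: 1.207 × 1.124² = 1.525
Step 3: 1.207 × 1.124³ = 1.714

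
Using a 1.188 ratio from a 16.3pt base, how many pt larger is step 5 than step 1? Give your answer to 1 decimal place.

19.2pt

Step 1: 16.3 × 1.188 = 19.364pt
Step 5: 16.3 × 1.188⁵ = 38.572pt
Difference: 38.572 − 19.364 = 19.208pt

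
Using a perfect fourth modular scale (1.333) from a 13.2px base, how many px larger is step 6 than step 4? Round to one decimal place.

Step 4: 13.2 × 1.333⁴ = 41.677px
Step 6: 13.2 × 1.333⁶ = 74.055px
Difference: 74.055 − 41.677 = 32.378px

32.4px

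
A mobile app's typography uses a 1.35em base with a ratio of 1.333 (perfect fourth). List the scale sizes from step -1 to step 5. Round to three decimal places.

Step -1: 1.35 ÷ 1.333 = 1.013
Step 0: 1.35em
Step 1: 1.35 × 1.333 = 1.800
Step 2: 1.35 × 1.333² = 2.399
Step 3: 1.35 × 1.333³ = 3.198
Step 4: 1.35 × 1.333⁴ = 4.262
Step 5: 1.35 × 1.333⁵ = 5.682

1.013em, 1.350em, 1.800em, 2.399em, 3.198em, 4.262em, 5.682em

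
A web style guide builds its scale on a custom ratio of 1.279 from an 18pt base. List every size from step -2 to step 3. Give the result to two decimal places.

11.00pt, 14.07pt, 18.00pt, 23.02pt, 29.45pt, 37.66pt

Step -2: 18.0 ÷ 1.279² = 11.00
Step -1: 18.0 ÷ 1.279 = 14.07
Step 0: 18pt
Step 1: 18.0 × 1.279 = 23.02
Step 2: 18.0 × 1.279² = 29.45
Step 3: 18.0 × 1.279³ = 37.66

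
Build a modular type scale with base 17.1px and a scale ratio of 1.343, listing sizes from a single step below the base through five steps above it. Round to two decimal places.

12.73px, 17.10px, 22.97px, 30.84px, 41.42px, 55.63px, 74.71px

Step -1: 17.1 ÷ 1.343 = 12.73
Step 0: 17.1px
Step 1: 17.1 × 1.343 = 22.97
Step 2: 17.1 × 1.343² = 30.84
Step 3: 17.1 × 1.343³ = 41.42
Step 4: 17.1 × 1.343⁴ = 55.63
Step 5: 17.1 × 1.343⁵ = 74.71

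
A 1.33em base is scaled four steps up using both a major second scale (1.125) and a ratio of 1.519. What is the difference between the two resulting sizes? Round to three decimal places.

Major second: 1.33 × 1.125⁴ = 2.13040em
At 1.519: 1.33 × 1.519⁴ = 7.08081em
Difference: 7.08081 − 2.13040 = 4.95041em

4.950em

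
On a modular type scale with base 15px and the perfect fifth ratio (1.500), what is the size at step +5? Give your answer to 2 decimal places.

A modular type scale is a geometric sequence: sizeₙ = base × rⁿ.
15.0 × 1.500⁵ = 15.0 × 7.59375 ≈ 113.91

113.91px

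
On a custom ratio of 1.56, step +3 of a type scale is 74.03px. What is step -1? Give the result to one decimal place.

74.03 ÷ 1.56⁴ = 74.03 ÷ 5.92241 ≈ 12.500

12.5px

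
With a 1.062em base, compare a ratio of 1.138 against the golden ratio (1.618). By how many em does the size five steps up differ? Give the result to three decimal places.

At 1.138: 1.062 × 1.138⁵ = 2.02692em
Golden ratio: 1.062 × 1.618⁵ = 11.77652em
Difference: 11.77652 − 2.02692 = 9.74960em

9.750em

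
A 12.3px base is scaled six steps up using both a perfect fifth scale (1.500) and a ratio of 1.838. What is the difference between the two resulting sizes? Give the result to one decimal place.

Perfect fifth: 12.3 × 1.500⁶ = 140.105px
At 1.838: 12.3 × 1.838⁶ = 474.218px
Difference: 474.218 − 140.105 = 334.113px

334.1px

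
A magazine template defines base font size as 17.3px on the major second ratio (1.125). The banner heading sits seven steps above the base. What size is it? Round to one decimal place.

17.3 × 1.125⁷ = 17.3 × 2.28070 ≈ 39.46

39.5px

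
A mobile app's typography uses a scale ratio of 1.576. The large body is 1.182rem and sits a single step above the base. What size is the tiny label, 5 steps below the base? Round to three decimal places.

The gap is -5 − (1) = -6 steps, so the factor is 1.576^-6.
1.182 ÷ 1.576⁶ = 1.182 ÷ 15.32277 ≈ 0.077

0.077rem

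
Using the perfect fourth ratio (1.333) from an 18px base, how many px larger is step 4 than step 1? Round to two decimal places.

Step 1: 18.0 × 1.333 = 23.9940px
Step 4: 18.0 × 1.333⁴ = 56.8320px
Difference: 56.8320 − 23.9940 = 32.8380px

32.84px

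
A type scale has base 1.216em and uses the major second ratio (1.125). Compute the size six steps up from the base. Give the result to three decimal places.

A modular type scale is a geometric sequence: sizeₙ = base × rⁿ.
1.216 × 1.125⁶ = 1.216 × 2.02729 ≈ 2.465

2.465em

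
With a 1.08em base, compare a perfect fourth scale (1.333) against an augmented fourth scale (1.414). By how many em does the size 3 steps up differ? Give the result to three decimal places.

0.495em

Perfect fourth: 1.08 × 1.333³ = 2.55808em
Augmented fourth: 1.08 × 1.414³ = 3.05332em
Difference: 3.05332 − 2.55808 = 0.49524em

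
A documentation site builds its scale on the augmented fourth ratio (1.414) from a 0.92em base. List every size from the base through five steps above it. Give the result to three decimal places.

0.920em, 1.301em, 1.839em, 2.601em, 3.678em, 5.200em

Step 0: 0.92em
Step 1: 0.92 × 1.414 = 1.301
Step 2: 0.92 × 1.414² = 1.839
Step 3: 0.92 × 1.414³ = 2.601
Step 4: 0.92 × 1.414⁴ = 3.678
Step 5: 0.92 × 1.414⁵ = 5.200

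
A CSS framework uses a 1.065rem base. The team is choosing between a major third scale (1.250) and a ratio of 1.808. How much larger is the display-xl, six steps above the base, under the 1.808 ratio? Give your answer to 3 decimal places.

Major third: 1.065 × 1.250⁶ = 4.06265rem
At 1.808: 1.065 × 1.808⁶ = 37.19976rem
Difference: 37.19976 − 4.06265 = 33.13711rem

33.137rem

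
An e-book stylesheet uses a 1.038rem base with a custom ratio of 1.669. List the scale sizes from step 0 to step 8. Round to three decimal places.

1.038rem, 1.732rem, 2.891rem, 4.826rem, 8.054rem, 13.442rem, 22.435rem, 37.445rem, 62.495rem

Step 0: 1.038rem
Step 1: 1.038 × 1.669 = 1.732
Step 2: 1.038 × 1.669² = 2.891
Step 3: 1.038 × 1.669³ = 4.826
Step 4: 1.038 × 1.669⁴ = 8.054
Step 5: 1.038 × 1.669⁵ = 13.442
Step 6: 1.038 × 1.669⁶ = 22.435
Step 7: 1.038 × 1.669⁷ = 37.445
Step 8: 1.038 × 1.669⁸ = 62.495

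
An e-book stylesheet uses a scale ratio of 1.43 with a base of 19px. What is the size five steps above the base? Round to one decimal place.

A modular type scale is a geometric sequence: sizeₙ = base × rⁿ.
19.0 × 1.43⁵ = 19.0 × 5.97971 ≈ 113.61

113.6px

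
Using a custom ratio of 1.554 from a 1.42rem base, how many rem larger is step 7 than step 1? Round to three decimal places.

28.871rem

Step 1: 1.42 × 1.554 = 2.20668rem
Step 7: 1.42 × 1.554⁷ = 31.07745rem
Difference: 31.07745 − 2.20668 = 28.87077rem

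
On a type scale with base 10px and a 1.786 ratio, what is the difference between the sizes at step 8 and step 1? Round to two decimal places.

1017.41px

Step 1: 10.0 × 1.786 = 17.8600px
Step 8: 10.0 × 1.786⁸ = 1035.2652px
Difference: 1035.2652 − 17.8600 = 1017.4052px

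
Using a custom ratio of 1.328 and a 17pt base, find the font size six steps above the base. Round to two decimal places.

17.0 × 1.328⁶ = 17.0 × 5.48515 ≈ 93.25

93.25pt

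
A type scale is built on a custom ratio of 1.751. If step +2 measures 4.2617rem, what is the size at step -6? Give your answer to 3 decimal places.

4.2617 ÷ 1.751⁸ = 4.2617 ÷ 88.36681 ≈ 0.048

0.048rem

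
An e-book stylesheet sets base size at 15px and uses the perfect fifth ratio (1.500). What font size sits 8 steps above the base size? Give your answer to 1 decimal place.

384.4px

15.0 × 1.500⁸ = 15.0 × 25.62891 ≈ 384.43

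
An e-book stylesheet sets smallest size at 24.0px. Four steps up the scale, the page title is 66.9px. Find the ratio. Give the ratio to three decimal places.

The ratio satisfies 24.0 × r⁴ = 66.9, so r = (66.9 / 24.0)^(1/4).
r = 2.7875^(1/4) ≈ 1.2921

1.292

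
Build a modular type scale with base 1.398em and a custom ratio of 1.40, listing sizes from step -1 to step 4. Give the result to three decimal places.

Step -1: 1.398 ÷ 1.40 = 0.999
Step 0: 1.398em
Step 1: 1.398 × 1.40 = 1.957
Step 2: 1.398 × 1.40² = 2.740
Step 3: 1.398 × 1.40³ = 3.836
Step 4: 1.398 × 1.40⁴ = 5.371

0.999em, 1.398em, 1.957em, 2.740em, 3.836em, 5.371em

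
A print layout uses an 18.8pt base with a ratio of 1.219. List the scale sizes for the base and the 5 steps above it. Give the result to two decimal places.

Step 0: 18.8pt
Step 1: 18.8 × 1.219 = 22.92
Step 2: 18.8 × 1.219² = 27.94
Step 3: 18.8 × 1.219³ = 34.05
Step 4: 18.8 × 1.219⁴ = 41.51
Step 5: 18.8 × 1.219⁵ = 50.60

18.80pt, 22.92pt, 27.94pt, 34.05pt, 41.51pt, 50.60pt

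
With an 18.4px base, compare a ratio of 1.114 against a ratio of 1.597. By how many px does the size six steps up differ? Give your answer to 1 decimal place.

270.1px

At 1.114: 18.4 × 1.114⁶ = 35.166px
At 1.597: 18.4 × 1.597⁶ = 305.244px
Difference: 305.244 − 35.166 = 270.078px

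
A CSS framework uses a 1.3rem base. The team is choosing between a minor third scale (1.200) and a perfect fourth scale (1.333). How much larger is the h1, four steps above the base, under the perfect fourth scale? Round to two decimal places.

1.41rem

Minor third: 1.3 × 1.200⁴ = 2.6957rem
Perfect fourth: 1.3 × 1.333⁴ = 4.1045rem
Difference: 4.1045 − 2.6957 = 1.4088rem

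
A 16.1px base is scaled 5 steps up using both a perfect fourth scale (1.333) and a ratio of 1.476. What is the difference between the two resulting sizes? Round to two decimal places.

45.03px

Perfect fourth: 16.1 × 1.333⁵ = 67.7605px
At 1.476: 16.1 × 1.476⁵ = 112.7866px
Difference: 112.7866 − 67.7605 = 45.0261px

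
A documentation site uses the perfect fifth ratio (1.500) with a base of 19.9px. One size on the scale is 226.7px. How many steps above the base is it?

6

1.500ⁿ = 226.7 / 19.9 = 11.3920
n = ln(11.3920) / ln(1.500) = 2.4329 / 0.4055 ≈ 6.00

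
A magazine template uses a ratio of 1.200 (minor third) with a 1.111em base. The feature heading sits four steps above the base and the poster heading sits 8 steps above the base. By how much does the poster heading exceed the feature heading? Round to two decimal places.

2.47em

Step 4: 1.111 × 1.200⁴ = 2.3038em
Step 8: 1.111 × 1.200⁸ = 4.7771em
Difference: 4.7771 − 2.3038 = 2.4733em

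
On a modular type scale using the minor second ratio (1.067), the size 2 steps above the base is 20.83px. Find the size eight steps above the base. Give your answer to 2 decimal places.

20.83 × 1.067⁶ = 20.83 × 1.47566 ≈ 30.738

30.74px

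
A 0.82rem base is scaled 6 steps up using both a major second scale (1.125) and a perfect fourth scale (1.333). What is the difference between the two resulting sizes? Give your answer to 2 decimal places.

Major second: 0.82 × 1.125⁶ = 1.6624rem
Perfect fourth: 0.82 × 1.333⁶ = 4.6004rem
Difference: 4.6004 − 1.6624 = 2.9380rem

2.94rem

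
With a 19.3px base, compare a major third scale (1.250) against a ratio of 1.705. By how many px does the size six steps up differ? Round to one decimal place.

400.5px

Major third: 19.3 × 1.250⁶ = 73.624px
At 1.705: 19.3 × 1.705⁶ = 474.137px
Difference: 474.137 − 73.624 = 400.513px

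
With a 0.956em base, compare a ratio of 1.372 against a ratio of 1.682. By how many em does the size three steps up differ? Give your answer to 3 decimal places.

At 1.372: 0.956 × 1.372³ = 2.46900em
At 1.682: 0.956 × 1.682³ = 4.54921em
Difference: 4.54921 − 2.46900 = 2.08021em

2.080em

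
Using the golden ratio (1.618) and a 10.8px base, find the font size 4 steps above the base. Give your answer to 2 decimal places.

74.02px

Every step multiplies by the scale ratio.
10.8 × 1.618⁴ = 10.8 × 6.85353 ≈ 74.02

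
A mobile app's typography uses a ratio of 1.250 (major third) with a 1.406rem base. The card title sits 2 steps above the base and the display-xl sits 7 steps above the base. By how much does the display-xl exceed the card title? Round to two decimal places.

Step 2: 1.406 × 1.250² = 2.1969rem
Step 7: 1.406 × 1.250⁷ = 6.7043rem
Difference: 6.7043 − 2.1969 = 4.5074rem

4.51rem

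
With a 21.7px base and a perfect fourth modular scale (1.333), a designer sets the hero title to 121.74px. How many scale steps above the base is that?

1.333ⁿ = 121.74 / 21.7 = 5.6101
n = ln(5.6101) / ln(1.333) = 1.7246 / 0.2874 ≈ 6.00

6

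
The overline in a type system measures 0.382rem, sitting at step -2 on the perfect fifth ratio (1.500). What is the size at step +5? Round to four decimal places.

6.5268rem

0.382 × 1.500⁷ = 0.382 × 17.08594 ≈ 6.5268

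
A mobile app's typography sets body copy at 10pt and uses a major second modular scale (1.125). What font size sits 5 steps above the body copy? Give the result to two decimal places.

Every step multiplies by the scale ratio.
10.0 × 1.125⁵ = 10.0 × 1.80203 ≈ 18.02

18.02pt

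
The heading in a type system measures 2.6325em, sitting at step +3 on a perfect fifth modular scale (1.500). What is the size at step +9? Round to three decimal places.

29.986em

2.6325 × 1.500⁶ = 2.6325 × 11.39062 ≈ 29.986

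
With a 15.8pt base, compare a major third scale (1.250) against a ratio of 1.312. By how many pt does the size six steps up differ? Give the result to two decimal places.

20.31pt

Major third: 15.8 × 1.250⁶ = 60.2722pt
At 1.312: 15.8 × 1.312⁶ = 80.5861pt
Difference: 80.5861 − 60.2722 = 20.3139pt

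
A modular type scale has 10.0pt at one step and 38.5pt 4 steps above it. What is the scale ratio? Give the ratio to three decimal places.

1.401

r⁴ = 38.5 / 10.0, so r = (38.5/10.0)^(1/4).
r = 3.8500^(1/4) ≈ 1.4008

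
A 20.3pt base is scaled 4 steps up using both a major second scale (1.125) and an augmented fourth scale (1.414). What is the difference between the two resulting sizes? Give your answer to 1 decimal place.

Major second: 20.3 × 1.125⁴ = 32.517pt
Augmented fourth: 20.3 × 1.414⁴ = 81.151pt
Difference: 81.151 − 32.517 = 48.634pt

48.6pt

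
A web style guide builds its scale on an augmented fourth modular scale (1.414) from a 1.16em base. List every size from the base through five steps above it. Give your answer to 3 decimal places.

1.160em, 1.640em, 2.319em, 3.279em, 4.637em, 6.557em

Step 0: 1.16em
Step 1: 1.16 × 1.414 = 1.640
Step 2: 1.16 × 1.414² = 2.319
Step 3: 1.16 × 1.414³ = 3.279
Step 4: 1.16 × 1.414⁴ = 4.637
Step 5: 1.16 × 1.414⁵ = 6.557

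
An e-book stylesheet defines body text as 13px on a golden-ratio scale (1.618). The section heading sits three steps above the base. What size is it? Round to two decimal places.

55.07px

Each step on a modular scale multiplies by the ratio, so the size n steps from the base is base × ratioⁿ.
13.0 × 1.618³ = 13.0 × 4.23580 ≈ 55.07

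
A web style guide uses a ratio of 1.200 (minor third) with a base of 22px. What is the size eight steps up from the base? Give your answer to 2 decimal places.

94.60px

Each step on a modular scale multiplies by the ratio, so the size n steps from the base is base × ratioⁿ.
22.0 × 1.200⁸ = 22.0 × 4.29982 ≈ 94.60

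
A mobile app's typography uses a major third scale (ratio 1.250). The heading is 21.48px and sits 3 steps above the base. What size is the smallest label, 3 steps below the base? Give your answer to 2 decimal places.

5.63px

The gap is -3 − (3) = -6 steps, so the factor is 1.250^-6.
21.48 ÷ 1.250⁶ = 21.48 ÷ 3.81470 ≈ 5.631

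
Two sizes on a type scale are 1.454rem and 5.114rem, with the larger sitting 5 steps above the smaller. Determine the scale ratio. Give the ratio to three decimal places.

r⁵ = 5.114 / 1.454, so r = (5.114/1.454)^(1/5).
r = 3.5172^(1/5) ≈ 1.2860

1.286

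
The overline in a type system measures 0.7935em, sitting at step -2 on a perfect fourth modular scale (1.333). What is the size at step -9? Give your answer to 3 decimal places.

0.7935 ÷ 1.333⁷ = 0.7935 ÷ 7.47844 ≈ 0.106

0.106em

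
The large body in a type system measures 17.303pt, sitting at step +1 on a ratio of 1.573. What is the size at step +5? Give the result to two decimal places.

105.93pt

17.303 × 1.573⁴ = 17.303 × 6.12230 ≈ 105.934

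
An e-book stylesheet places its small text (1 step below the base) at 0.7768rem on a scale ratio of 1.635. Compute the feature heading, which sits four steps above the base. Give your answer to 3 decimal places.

The gap is 4 − (-1) = 5 steps, so the factor is 1.635^5.
0.7768 × 1.635⁵ = 0.7768 × 11.68393 ≈ 9.076

9.076rem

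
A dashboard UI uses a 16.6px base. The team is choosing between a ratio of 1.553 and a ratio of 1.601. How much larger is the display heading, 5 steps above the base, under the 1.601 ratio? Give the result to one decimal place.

24.7px

At 1.553: 16.6 × 1.553⁵ = 149.957px
At 1.601: 16.6 × 1.601⁵ = 174.608px
Difference: 174.608 − 149.957 = 24.651px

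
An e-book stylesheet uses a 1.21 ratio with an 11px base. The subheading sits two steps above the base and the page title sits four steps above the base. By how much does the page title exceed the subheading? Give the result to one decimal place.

7.5px

Step 2: 11.0 × 1.21² = 16.105px
Step 4: 11.0 × 1.21⁴ = 23.579px
Difference: 23.579 − 16.105 = 7.474px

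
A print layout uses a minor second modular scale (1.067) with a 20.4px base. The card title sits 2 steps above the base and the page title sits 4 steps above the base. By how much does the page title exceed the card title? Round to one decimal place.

3.2px

Step 2: 20.4 × 1.067² = 23.225px
Step 4: 20.4 × 1.067⁴ = 26.442px
Difference: 26.442 − 23.225 = 3.217px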